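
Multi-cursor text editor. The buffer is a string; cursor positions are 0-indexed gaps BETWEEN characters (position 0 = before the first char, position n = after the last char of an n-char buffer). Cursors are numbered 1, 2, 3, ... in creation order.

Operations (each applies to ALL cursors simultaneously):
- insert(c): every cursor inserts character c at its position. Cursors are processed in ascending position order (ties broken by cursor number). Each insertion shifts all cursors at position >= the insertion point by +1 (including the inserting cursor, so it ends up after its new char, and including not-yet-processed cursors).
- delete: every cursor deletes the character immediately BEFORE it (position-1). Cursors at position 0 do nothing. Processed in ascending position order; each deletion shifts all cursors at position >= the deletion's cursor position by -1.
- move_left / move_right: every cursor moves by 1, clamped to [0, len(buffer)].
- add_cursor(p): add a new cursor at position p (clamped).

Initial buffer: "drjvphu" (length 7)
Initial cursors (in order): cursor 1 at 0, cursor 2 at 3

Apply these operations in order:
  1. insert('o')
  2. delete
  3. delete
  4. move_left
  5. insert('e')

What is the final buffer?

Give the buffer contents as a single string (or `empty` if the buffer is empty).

Answer: edervphu

Derivation:
After op 1 (insert('o')): buffer="odrjovphu" (len 9), cursors c1@1 c2@5, authorship 1...2....
After op 2 (delete): buffer="drjvphu" (len 7), cursors c1@0 c2@3, authorship .......
After op 3 (delete): buffer="drvphu" (len 6), cursors c1@0 c2@2, authorship ......
After op 4 (move_left): buffer="drvphu" (len 6), cursors c1@0 c2@1, authorship ......
After op 5 (insert('e')): buffer="edervphu" (len 8), cursors c1@1 c2@3, authorship 1.2.....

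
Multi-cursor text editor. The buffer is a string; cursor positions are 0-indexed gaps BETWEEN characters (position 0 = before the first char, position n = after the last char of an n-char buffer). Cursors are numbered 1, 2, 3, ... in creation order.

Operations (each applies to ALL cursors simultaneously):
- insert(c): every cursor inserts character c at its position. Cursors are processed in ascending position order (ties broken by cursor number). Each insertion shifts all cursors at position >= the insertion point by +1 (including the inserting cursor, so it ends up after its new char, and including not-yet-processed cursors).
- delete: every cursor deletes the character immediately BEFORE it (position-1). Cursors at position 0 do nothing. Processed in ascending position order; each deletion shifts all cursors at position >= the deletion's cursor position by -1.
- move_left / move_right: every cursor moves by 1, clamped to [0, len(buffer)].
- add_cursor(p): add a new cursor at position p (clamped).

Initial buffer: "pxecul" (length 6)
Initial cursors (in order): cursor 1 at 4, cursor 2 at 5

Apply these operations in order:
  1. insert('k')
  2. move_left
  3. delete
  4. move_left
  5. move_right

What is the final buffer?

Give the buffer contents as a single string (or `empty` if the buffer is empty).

After op 1 (insert('k')): buffer="pxeckukl" (len 8), cursors c1@5 c2@7, authorship ....1.2.
After op 2 (move_left): buffer="pxeckukl" (len 8), cursors c1@4 c2@6, authorship ....1.2.
After op 3 (delete): buffer="pxekkl" (len 6), cursors c1@3 c2@4, authorship ...12.
After op 4 (move_left): buffer="pxekkl" (len 6), cursors c1@2 c2@3, authorship ...12.
After op 5 (move_right): buffer="pxekkl" (len 6), cursors c1@3 c2@4, authorship ...12.

Answer: pxekkl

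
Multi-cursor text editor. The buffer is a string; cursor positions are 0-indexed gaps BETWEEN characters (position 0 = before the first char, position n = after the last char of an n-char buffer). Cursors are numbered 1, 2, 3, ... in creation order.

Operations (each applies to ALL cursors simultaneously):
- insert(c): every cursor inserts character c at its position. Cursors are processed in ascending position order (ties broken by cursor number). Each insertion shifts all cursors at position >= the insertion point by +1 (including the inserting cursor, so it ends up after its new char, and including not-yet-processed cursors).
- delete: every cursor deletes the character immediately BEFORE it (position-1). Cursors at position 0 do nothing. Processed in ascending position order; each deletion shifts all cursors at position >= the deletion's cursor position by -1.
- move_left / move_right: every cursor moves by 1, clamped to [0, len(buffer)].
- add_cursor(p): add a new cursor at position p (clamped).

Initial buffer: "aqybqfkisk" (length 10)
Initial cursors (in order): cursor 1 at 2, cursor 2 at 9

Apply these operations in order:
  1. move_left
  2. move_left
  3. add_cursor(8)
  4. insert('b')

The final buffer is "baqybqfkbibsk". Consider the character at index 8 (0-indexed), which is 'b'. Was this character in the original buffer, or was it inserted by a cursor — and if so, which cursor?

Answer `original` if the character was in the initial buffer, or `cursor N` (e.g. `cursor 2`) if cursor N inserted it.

After op 1 (move_left): buffer="aqybqfkisk" (len 10), cursors c1@1 c2@8, authorship ..........
After op 2 (move_left): buffer="aqybqfkisk" (len 10), cursors c1@0 c2@7, authorship ..........
After op 3 (add_cursor(8)): buffer="aqybqfkisk" (len 10), cursors c1@0 c2@7 c3@8, authorship ..........
After op 4 (insert('b')): buffer="baqybqfkbibsk" (len 13), cursors c1@1 c2@9 c3@11, authorship 1.......2.3..
Authorship (.=original, N=cursor N): 1 . . . . . . . 2 . 3 . .
Index 8: author = 2

Answer: cursor 2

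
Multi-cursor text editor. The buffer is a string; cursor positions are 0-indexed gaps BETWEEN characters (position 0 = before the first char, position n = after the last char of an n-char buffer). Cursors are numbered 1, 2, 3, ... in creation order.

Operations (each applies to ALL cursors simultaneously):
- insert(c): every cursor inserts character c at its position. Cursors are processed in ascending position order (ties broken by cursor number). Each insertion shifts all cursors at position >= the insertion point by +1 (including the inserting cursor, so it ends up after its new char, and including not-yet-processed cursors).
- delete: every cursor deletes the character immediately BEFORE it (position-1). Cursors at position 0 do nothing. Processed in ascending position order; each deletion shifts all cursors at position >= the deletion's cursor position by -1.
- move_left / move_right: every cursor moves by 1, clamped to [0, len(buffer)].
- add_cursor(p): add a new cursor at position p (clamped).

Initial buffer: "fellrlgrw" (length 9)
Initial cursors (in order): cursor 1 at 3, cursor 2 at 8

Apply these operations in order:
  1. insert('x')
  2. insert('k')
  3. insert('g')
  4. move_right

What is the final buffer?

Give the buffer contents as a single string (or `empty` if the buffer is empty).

After op 1 (insert('x')): buffer="felxlrlgrxw" (len 11), cursors c1@4 c2@10, authorship ...1.....2.
After op 2 (insert('k')): buffer="felxklrlgrxkw" (len 13), cursors c1@5 c2@12, authorship ...11.....22.
After op 3 (insert('g')): buffer="felxkglrlgrxkgw" (len 15), cursors c1@6 c2@14, authorship ...111.....222.
After op 4 (move_right): buffer="felxkglrlgrxkgw" (len 15), cursors c1@7 c2@15, authorship ...111.....222.

Answer: felxkglrlgrxkgw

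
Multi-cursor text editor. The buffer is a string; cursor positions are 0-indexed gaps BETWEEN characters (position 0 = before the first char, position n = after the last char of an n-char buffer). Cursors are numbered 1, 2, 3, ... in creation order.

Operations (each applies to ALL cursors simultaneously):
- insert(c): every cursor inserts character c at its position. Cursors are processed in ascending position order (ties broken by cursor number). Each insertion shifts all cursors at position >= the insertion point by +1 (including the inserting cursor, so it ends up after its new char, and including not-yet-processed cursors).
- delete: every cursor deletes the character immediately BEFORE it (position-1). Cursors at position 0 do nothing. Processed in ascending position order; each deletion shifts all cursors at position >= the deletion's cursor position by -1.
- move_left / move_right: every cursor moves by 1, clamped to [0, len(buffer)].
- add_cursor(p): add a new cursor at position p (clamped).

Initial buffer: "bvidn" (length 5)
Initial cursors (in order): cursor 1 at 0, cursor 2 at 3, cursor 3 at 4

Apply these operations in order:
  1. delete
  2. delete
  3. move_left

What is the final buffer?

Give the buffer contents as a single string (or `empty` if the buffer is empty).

Answer: n

Derivation:
After op 1 (delete): buffer="bvn" (len 3), cursors c1@0 c2@2 c3@2, authorship ...
After op 2 (delete): buffer="n" (len 1), cursors c1@0 c2@0 c3@0, authorship .
After op 3 (move_left): buffer="n" (len 1), cursors c1@0 c2@0 c3@0, authorship .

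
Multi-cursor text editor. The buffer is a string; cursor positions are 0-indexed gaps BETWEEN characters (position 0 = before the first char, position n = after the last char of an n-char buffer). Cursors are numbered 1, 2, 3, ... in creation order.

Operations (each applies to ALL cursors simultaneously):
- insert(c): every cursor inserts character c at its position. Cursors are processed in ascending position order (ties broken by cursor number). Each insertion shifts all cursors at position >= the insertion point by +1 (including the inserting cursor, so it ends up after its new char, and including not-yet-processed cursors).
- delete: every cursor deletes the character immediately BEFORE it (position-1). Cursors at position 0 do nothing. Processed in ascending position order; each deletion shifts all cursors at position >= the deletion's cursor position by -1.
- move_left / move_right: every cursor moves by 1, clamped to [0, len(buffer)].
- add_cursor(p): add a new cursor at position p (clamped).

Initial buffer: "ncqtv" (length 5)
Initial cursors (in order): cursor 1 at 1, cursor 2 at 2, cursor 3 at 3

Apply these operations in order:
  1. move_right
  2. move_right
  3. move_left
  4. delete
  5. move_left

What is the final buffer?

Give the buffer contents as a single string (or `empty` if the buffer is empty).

Answer: nv

Derivation:
After op 1 (move_right): buffer="ncqtv" (len 5), cursors c1@2 c2@3 c3@4, authorship .....
After op 2 (move_right): buffer="ncqtv" (len 5), cursors c1@3 c2@4 c3@5, authorship .....
After op 3 (move_left): buffer="ncqtv" (len 5), cursors c1@2 c2@3 c3@4, authorship .....
After op 4 (delete): buffer="nv" (len 2), cursors c1@1 c2@1 c3@1, authorship ..
After op 5 (move_left): buffer="nv" (len 2), cursors c1@0 c2@0 c3@0, authorship ..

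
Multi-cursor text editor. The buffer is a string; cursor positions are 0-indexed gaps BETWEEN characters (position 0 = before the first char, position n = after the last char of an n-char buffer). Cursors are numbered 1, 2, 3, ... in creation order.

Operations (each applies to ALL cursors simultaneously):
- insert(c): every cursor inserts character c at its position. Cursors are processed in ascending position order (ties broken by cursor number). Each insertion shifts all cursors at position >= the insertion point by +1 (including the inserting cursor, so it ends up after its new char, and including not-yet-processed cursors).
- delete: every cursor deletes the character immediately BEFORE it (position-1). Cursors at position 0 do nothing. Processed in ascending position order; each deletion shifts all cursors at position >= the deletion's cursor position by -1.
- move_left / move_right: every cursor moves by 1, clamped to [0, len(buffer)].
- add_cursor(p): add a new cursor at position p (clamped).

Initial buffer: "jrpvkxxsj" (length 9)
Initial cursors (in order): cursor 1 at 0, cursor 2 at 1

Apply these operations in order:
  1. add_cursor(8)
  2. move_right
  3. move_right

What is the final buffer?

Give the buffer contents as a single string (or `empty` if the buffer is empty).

Answer: jrpvkxxsj

Derivation:
After op 1 (add_cursor(8)): buffer="jrpvkxxsj" (len 9), cursors c1@0 c2@1 c3@8, authorship .........
After op 2 (move_right): buffer="jrpvkxxsj" (len 9), cursors c1@1 c2@2 c3@9, authorship .........
After op 3 (move_right): buffer="jrpvkxxsj" (len 9), cursors c1@2 c2@3 c3@9, authorship .........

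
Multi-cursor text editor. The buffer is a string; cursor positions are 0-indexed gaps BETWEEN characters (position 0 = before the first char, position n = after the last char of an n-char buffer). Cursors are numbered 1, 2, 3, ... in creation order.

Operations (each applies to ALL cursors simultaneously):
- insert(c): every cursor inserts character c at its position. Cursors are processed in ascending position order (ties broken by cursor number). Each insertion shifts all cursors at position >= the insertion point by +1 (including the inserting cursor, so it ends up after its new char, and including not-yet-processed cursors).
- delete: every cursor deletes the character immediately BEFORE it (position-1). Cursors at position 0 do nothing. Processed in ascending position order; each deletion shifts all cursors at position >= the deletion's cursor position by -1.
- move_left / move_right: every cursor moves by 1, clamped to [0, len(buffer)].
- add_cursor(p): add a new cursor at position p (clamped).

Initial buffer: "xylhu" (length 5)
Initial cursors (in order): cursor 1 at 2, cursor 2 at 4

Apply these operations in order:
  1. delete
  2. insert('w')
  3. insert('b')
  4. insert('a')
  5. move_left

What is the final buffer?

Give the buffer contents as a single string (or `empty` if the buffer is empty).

Answer: xwbalwbau

Derivation:
After op 1 (delete): buffer="xlu" (len 3), cursors c1@1 c2@2, authorship ...
After op 2 (insert('w')): buffer="xwlwu" (len 5), cursors c1@2 c2@4, authorship .1.2.
After op 3 (insert('b')): buffer="xwblwbu" (len 7), cursors c1@3 c2@6, authorship .11.22.
After op 4 (insert('a')): buffer="xwbalwbau" (len 9), cursors c1@4 c2@8, authorship .111.222.
After op 5 (move_left): buffer="xwbalwbau" (len 9), cursors c1@3 c2@7, authorship .111.222.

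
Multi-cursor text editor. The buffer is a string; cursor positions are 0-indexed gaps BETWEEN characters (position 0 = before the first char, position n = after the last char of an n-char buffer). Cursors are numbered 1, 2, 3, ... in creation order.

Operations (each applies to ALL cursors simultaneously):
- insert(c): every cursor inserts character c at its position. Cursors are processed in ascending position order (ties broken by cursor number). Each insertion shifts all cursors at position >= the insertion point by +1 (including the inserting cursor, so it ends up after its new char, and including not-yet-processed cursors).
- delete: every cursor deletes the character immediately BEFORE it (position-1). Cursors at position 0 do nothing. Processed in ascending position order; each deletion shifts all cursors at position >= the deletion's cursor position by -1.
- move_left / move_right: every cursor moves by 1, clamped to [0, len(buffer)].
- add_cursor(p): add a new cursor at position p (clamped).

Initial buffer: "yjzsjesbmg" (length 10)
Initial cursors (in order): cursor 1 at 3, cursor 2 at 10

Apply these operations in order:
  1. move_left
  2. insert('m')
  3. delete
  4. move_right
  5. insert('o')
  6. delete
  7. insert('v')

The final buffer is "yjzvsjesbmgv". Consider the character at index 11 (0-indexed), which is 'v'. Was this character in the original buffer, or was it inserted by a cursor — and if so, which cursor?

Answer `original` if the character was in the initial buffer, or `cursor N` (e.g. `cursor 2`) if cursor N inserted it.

Answer: cursor 2

Derivation:
After op 1 (move_left): buffer="yjzsjesbmg" (len 10), cursors c1@2 c2@9, authorship ..........
After op 2 (insert('m')): buffer="yjmzsjesbmmg" (len 12), cursors c1@3 c2@11, authorship ..1.......2.
After op 3 (delete): buffer="yjzsjesbmg" (len 10), cursors c1@2 c2@9, authorship ..........
After op 4 (move_right): buffer="yjzsjesbmg" (len 10), cursors c1@3 c2@10, authorship ..........
After op 5 (insert('o')): buffer="yjzosjesbmgo" (len 12), cursors c1@4 c2@12, authorship ...1.......2
After op 6 (delete): buffer="yjzsjesbmg" (len 10), cursors c1@3 c2@10, authorship ..........
After op 7 (insert('v')): buffer="yjzvsjesbmgv" (len 12), cursors c1@4 c2@12, authorship ...1.......2
Authorship (.=original, N=cursor N): . . . 1 . . . . . . . 2
Index 11: author = 2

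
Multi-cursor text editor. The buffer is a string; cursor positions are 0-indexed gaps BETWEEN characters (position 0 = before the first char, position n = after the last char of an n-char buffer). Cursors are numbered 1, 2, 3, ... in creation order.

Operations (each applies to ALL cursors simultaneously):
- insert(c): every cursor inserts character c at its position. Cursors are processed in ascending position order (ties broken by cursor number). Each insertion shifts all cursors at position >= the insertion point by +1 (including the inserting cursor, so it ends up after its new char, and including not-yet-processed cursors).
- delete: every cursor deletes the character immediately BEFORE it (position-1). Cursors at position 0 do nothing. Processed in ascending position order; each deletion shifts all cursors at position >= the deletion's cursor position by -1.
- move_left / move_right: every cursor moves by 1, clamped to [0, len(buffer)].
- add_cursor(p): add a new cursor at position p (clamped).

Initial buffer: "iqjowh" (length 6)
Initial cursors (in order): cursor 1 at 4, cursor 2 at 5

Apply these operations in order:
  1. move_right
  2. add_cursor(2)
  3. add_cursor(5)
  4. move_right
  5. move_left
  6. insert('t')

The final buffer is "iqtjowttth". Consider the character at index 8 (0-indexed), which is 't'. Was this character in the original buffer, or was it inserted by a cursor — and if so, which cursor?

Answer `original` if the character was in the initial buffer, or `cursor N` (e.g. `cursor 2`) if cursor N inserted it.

Answer: cursor 4

Derivation:
After op 1 (move_right): buffer="iqjowh" (len 6), cursors c1@5 c2@6, authorship ......
After op 2 (add_cursor(2)): buffer="iqjowh" (len 6), cursors c3@2 c1@5 c2@6, authorship ......
After op 3 (add_cursor(5)): buffer="iqjowh" (len 6), cursors c3@2 c1@5 c4@5 c2@6, authorship ......
After op 4 (move_right): buffer="iqjowh" (len 6), cursors c3@3 c1@6 c2@6 c4@6, authorship ......
After op 5 (move_left): buffer="iqjowh" (len 6), cursors c3@2 c1@5 c2@5 c4@5, authorship ......
After op 6 (insert('t')): buffer="iqtjowttth" (len 10), cursors c3@3 c1@9 c2@9 c4@9, authorship ..3...124.
Authorship (.=original, N=cursor N): . . 3 . . . 1 2 4 .
Index 8: author = 4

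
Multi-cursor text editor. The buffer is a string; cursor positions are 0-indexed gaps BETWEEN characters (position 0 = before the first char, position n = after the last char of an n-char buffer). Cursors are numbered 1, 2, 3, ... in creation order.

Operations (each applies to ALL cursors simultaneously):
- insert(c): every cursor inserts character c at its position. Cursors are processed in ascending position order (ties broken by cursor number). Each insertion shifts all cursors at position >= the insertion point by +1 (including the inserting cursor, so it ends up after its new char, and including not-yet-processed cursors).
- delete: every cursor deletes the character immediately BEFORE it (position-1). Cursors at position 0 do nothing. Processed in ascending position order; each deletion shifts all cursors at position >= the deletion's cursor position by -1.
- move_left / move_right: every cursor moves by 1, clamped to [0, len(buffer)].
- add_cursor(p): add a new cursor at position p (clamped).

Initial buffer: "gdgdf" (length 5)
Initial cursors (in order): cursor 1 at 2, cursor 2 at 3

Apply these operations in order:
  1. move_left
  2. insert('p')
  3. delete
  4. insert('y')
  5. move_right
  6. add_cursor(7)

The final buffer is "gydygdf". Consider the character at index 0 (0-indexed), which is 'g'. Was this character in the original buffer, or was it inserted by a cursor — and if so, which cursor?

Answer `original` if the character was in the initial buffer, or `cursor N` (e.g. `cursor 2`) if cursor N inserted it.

Answer: original

Derivation:
After op 1 (move_left): buffer="gdgdf" (len 5), cursors c1@1 c2@2, authorship .....
After op 2 (insert('p')): buffer="gpdpgdf" (len 7), cursors c1@2 c2@4, authorship .1.2...
After op 3 (delete): buffer="gdgdf" (len 5), cursors c1@1 c2@2, authorship .....
After op 4 (insert('y')): buffer="gydygdf" (len 7), cursors c1@2 c2@4, authorship .1.2...
After op 5 (move_right): buffer="gydygdf" (len 7), cursors c1@3 c2@5, authorship .1.2...
After op 6 (add_cursor(7)): buffer="gydygdf" (len 7), cursors c1@3 c2@5 c3@7, authorship .1.2...
Authorship (.=original, N=cursor N): . 1 . 2 . . .
Index 0: author = original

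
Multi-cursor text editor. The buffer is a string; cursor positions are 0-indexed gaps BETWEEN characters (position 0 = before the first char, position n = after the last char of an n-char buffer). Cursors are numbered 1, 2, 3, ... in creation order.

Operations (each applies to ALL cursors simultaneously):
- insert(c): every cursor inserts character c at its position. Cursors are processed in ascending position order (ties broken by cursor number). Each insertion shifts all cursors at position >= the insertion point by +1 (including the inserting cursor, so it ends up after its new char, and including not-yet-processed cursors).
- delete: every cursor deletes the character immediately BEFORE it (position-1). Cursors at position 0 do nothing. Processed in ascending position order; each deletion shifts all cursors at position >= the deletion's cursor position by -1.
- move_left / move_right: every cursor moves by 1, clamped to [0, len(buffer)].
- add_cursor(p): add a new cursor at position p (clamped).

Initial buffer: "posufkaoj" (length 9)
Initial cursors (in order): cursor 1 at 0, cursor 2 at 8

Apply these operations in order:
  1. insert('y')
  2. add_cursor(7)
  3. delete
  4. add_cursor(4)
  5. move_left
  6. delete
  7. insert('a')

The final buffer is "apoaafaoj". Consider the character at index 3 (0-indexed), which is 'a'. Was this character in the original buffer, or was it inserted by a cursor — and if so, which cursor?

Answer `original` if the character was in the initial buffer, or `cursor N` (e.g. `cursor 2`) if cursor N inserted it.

Answer: cursor 3

Derivation:
After op 1 (insert('y')): buffer="yposufkaoyj" (len 11), cursors c1@1 c2@10, authorship 1........2.
After op 2 (add_cursor(7)): buffer="yposufkaoyj" (len 11), cursors c1@1 c3@7 c2@10, authorship 1........2.
After op 3 (delete): buffer="posufaoj" (len 8), cursors c1@0 c3@5 c2@7, authorship ........
After op 4 (add_cursor(4)): buffer="posufaoj" (len 8), cursors c1@0 c4@4 c3@5 c2@7, authorship ........
After op 5 (move_left): buffer="posufaoj" (len 8), cursors c1@0 c4@3 c3@4 c2@6, authorship ........
After op 6 (delete): buffer="pofoj" (len 5), cursors c1@0 c3@2 c4@2 c2@3, authorship .....
After op 7 (insert('a')): buffer="apoaafaoj" (len 9), cursors c1@1 c3@5 c4@5 c2@7, authorship 1..34.2..
Authorship (.=original, N=cursor N): 1 . . 3 4 . 2 . .
Index 3: author = 3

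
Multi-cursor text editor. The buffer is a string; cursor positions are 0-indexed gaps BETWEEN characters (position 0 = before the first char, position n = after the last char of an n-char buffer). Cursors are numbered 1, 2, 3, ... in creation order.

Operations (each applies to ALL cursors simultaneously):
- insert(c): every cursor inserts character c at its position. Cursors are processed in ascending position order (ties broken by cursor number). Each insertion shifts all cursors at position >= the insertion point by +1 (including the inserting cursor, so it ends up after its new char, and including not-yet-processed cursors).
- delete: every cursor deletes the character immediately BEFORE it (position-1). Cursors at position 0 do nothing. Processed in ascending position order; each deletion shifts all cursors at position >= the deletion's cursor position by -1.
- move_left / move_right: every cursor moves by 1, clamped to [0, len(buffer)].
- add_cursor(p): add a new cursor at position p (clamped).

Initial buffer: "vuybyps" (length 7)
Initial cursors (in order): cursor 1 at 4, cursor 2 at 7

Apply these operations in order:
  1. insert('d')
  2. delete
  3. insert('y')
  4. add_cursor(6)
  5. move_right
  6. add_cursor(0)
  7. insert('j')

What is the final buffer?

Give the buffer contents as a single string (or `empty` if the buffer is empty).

After op 1 (insert('d')): buffer="vuybdypsd" (len 9), cursors c1@5 c2@9, authorship ....1...2
After op 2 (delete): buffer="vuybyps" (len 7), cursors c1@4 c2@7, authorship .......
After op 3 (insert('y')): buffer="vuybyypsy" (len 9), cursors c1@5 c2@9, authorship ....1...2
After op 4 (add_cursor(6)): buffer="vuybyypsy" (len 9), cursors c1@5 c3@6 c2@9, authorship ....1...2
After op 5 (move_right): buffer="vuybyypsy" (len 9), cursors c1@6 c3@7 c2@9, authorship ....1...2
After op 6 (add_cursor(0)): buffer="vuybyypsy" (len 9), cursors c4@0 c1@6 c3@7 c2@9, authorship ....1...2
After op 7 (insert('j')): buffer="jvuybyyjpjsyj" (len 13), cursors c4@1 c1@8 c3@10 c2@13, authorship 4....1.1.3.22

Answer: jvuybyyjpjsyj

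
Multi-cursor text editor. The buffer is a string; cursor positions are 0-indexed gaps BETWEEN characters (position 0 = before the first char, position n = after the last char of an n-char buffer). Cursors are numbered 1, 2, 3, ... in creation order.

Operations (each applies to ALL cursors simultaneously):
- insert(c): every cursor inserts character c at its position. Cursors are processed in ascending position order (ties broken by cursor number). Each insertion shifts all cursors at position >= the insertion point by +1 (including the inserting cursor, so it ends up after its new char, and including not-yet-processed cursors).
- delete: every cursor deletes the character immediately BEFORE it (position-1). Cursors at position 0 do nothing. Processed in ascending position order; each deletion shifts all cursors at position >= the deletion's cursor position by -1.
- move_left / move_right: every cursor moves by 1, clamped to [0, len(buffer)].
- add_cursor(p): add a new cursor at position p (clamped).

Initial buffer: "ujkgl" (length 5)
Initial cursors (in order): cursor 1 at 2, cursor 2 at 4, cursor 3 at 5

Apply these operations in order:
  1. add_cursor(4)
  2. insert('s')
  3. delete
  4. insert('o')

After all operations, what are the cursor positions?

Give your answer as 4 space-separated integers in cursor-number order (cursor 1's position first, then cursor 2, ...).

Answer: 3 7 9 7

Derivation:
After op 1 (add_cursor(4)): buffer="ujkgl" (len 5), cursors c1@2 c2@4 c4@4 c3@5, authorship .....
After op 2 (insert('s')): buffer="ujskgssls" (len 9), cursors c1@3 c2@7 c4@7 c3@9, authorship ..1..24.3
After op 3 (delete): buffer="ujkgl" (len 5), cursors c1@2 c2@4 c4@4 c3@5, authorship .....
After op 4 (insert('o')): buffer="ujokgoolo" (len 9), cursors c1@3 c2@7 c4@7 c3@9, authorship ..1..24.3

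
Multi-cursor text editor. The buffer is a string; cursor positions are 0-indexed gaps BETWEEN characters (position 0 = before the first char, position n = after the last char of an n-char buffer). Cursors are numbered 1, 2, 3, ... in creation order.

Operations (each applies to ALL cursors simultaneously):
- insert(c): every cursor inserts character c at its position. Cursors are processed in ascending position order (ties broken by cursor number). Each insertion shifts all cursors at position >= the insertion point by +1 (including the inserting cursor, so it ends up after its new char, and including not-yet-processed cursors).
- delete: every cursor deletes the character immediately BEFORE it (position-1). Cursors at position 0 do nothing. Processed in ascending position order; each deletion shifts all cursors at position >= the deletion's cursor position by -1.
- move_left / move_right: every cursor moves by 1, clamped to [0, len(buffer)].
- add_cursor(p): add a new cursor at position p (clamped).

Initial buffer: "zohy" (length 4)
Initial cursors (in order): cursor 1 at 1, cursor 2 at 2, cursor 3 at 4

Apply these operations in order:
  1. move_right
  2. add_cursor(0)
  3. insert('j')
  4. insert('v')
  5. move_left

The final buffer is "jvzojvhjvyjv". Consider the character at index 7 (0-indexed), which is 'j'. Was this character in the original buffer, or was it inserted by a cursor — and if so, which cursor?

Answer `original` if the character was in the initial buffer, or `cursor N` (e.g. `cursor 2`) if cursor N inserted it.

After op 1 (move_right): buffer="zohy" (len 4), cursors c1@2 c2@3 c3@4, authorship ....
After op 2 (add_cursor(0)): buffer="zohy" (len 4), cursors c4@0 c1@2 c2@3 c3@4, authorship ....
After op 3 (insert('j')): buffer="jzojhjyj" (len 8), cursors c4@1 c1@4 c2@6 c3@8, authorship 4..1.2.3
After op 4 (insert('v')): buffer="jvzojvhjvyjv" (len 12), cursors c4@2 c1@6 c2@9 c3@12, authorship 44..11.22.33
After op 5 (move_left): buffer="jvzojvhjvyjv" (len 12), cursors c4@1 c1@5 c2@8 c3@11, authorship 44..11.22.33
Authorship (.=original, N=cursor N): 4 4 . . 1 1 . 2 2 . 3 3
Index 7: author = 2

Answer: cursor 2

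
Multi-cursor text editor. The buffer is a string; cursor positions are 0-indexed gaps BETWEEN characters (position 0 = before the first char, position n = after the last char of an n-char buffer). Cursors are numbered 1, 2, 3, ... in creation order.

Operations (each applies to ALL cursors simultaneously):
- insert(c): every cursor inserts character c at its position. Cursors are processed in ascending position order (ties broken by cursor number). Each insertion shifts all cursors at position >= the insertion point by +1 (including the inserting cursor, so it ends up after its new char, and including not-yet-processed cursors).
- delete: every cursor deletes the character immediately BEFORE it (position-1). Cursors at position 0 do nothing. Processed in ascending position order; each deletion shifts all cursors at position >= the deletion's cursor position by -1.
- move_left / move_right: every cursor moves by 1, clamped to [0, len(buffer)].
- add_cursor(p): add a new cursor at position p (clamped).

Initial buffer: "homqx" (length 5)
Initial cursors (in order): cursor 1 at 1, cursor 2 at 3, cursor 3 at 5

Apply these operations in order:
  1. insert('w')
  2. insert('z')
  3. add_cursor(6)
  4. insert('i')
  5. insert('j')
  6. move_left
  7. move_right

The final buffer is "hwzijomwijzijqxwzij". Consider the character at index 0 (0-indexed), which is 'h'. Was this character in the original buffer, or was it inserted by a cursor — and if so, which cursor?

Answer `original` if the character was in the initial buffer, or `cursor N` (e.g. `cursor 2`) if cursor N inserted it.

After op 1 (insert('w')): buffer="hwomwqxw" (len 8), cursors c1@2 c2@5 c3@8, authorship .1..2..3
After op 2 (insert('z')): buffer="hwzomwzqxwz" (len 11), cursors c1@3 c2@7 c3@11, authorship .11..22..33
After op 3 (add_cursor(6)): buffer="hwzomwzqxwz" (len 11), cursors c1@3 c4@6 c2@7 c3@11, authorship .11..22..33
After op 4 (insert('i')): buffer="hwziomwiziqxwzi" (len 15), cursors c1@4 c4@8 c2@10 c3@15, authorship .111..2422..333
After op 5 (insert('j')): buffer="hwzijomwijzijqxwzij" (len 19), cursors c1@5 c4@10 c2@13 c3@19, authorship .1111..244222..3333
After op 6 (move_left): buffer="hwzijomwijzijqxwzij" (len 19), cursors c1@4 c4@9 c2@12 c3@18, authorship .1111..244222..3333
After op 7 (move_right): buffer="hwzijomwijzijqxwzij" (len 19), cursors c1@5 c4@10 c2@13 c3@19, authorship .1111..244222..3333
Authorship (.=original, N=cursor N): . 1 1 1 1 . . 2 4 4 2 2 2 . . 3 3 3 3
Index 0: author = original

Answer: original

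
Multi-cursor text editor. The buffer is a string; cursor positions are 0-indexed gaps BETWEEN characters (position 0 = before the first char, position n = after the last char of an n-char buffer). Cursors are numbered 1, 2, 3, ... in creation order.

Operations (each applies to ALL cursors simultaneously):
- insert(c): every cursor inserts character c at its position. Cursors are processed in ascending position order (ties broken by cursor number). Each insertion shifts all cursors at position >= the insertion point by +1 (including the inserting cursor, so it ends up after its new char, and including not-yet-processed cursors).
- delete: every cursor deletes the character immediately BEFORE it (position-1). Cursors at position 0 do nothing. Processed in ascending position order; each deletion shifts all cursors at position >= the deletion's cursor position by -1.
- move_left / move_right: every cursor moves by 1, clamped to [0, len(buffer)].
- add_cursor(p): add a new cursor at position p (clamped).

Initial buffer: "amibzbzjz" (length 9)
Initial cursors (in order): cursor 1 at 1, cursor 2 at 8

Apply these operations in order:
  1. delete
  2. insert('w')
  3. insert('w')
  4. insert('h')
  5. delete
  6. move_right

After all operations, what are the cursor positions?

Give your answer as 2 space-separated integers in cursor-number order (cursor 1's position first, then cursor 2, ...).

Answer: 3 11

Derivation:
After op 1 (delete): buffer="mibzbzz" (len 7), cursors c1@0 c2@6, authorship .......
After op 2 (insert('w')): buffer="wmibzbzwz" (len 9), cursors c1@1 c2@8, authorship 1......2.
After op 3 (insert('w')): buffer="wwmibzbzwwz" (len 11), cursors c1@2 c2@10, authorship 11......22.
After op 4 (insert('h')): buffer="wwhmibzbzwwhz" (len 13), cursors c1@3 c2@12, authorship 111......222.
After op 5 (delete): buffer="wwmibzbzwwz" (len 11), cursors c1@2 c2@10, authorship 11......22.
After op 6 (move_right): buffer="wwmibzbzwwz" (len 11), cursors c1@3 c2@11, authorship 11......22.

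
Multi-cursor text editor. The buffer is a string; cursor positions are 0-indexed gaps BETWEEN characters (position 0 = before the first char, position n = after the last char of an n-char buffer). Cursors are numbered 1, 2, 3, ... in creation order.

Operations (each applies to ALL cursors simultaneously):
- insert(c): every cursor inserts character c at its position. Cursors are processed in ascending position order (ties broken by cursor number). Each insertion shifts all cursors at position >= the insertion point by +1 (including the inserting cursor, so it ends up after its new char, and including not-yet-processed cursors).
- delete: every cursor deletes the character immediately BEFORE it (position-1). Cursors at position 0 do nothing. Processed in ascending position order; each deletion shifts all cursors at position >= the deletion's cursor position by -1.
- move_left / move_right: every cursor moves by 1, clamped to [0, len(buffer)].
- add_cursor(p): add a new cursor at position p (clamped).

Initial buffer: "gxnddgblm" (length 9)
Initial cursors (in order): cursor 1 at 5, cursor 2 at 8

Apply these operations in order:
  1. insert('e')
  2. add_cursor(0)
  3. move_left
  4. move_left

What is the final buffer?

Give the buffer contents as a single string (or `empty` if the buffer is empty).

After op 1 (insert('e')): buffer="gxnddegblem" (len 11), cursors c1@6 c2@10, authorship .....1...2.
After op 2 (add_cursor(0)): buffer="gxnddegblem" (len 11), cursors c3@0 c1@6 c2@10, authorship .....1...2.
After op 3 (move_left): buffer="gxnddegblem" (len 11), cursors c3@0 c1@5 c2@9, authorship .....1...2.
After op 4 (move_left): buffer="gxnddegblem" (len 11), cursors c3@0 c1@4 c2@8, authorship .....1...2.

Answer: gxnddegblem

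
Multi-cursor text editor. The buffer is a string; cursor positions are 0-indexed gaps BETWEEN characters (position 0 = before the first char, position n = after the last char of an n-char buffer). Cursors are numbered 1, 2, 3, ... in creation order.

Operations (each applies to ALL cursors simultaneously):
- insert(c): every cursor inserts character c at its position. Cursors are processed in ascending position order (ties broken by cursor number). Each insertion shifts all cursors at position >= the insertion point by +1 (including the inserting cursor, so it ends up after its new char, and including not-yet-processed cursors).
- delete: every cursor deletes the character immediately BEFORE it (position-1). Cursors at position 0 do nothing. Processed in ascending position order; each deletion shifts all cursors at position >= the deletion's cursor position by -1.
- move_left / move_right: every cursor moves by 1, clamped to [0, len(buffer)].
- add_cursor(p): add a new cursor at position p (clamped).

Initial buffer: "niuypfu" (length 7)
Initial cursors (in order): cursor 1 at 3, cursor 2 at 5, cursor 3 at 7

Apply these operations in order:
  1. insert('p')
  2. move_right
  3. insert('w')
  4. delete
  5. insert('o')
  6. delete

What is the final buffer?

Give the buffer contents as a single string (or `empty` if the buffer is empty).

After op 1 (insert('p')): buffer="niupyppfup" (len 10), cursors c1@4 c2@7 c3@10, authorship ...1..2..3
After op 2 (move_right): buffer="niupyppfup" (len 10), cursors c1@5 c2@8 c3@10, authorship ...1..2..3
After op 3 (insert('w')): buffer="niupywppfwupw" (len 13), cursors c1@6 c2@10 c3@13, authorship ...1.1.2.2.33
After op 4 (delete): buffer="niupyppfup" (len 10), cursors c1@5 c2@8 c3@10, authorship ...1..2..3
After op 5 (insert('o')): buffer="niupyoppfoupo" (len 13), cursors c1@6 c2@10 c3@13, authorship ...1.1.2.2.33
After op 6 (delete): buffer="niupyppfup" (len 10), cursors c1@5 c2@8 c3@10, authorship ...1..2..3

Answer: niupyppfup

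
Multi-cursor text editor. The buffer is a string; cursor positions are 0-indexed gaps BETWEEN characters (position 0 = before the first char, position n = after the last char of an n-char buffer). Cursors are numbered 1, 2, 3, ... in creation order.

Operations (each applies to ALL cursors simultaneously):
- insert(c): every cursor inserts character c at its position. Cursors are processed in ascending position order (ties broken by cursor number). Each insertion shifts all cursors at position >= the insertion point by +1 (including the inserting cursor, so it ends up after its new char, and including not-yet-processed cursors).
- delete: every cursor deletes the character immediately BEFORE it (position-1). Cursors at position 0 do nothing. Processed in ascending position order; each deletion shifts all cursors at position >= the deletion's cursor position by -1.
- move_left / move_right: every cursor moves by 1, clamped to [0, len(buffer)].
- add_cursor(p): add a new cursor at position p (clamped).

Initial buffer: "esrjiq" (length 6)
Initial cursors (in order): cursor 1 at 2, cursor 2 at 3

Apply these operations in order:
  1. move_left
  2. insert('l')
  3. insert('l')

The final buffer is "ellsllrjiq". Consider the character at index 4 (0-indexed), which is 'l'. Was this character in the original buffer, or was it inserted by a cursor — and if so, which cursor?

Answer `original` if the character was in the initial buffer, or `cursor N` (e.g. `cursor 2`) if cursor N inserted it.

After op 1 (move_left): buffer="esrjiq" (len 6), cursors c1@1 c2@2, authorship ......
After op 2 (insert('l')): buffer="elslrjiq" (len 8), cursors c1@2 c2@4, authorship .1.2....
After op 3 (insert('l')): buffer="ellsllrjiq" (len 10), cursors c1@3 c2@6, authorship .11.22....
Authorship (.=original, N=cursor N): . 1 1 . 2 2 . . . .
Index 4: author = 2

Answer: cursor 2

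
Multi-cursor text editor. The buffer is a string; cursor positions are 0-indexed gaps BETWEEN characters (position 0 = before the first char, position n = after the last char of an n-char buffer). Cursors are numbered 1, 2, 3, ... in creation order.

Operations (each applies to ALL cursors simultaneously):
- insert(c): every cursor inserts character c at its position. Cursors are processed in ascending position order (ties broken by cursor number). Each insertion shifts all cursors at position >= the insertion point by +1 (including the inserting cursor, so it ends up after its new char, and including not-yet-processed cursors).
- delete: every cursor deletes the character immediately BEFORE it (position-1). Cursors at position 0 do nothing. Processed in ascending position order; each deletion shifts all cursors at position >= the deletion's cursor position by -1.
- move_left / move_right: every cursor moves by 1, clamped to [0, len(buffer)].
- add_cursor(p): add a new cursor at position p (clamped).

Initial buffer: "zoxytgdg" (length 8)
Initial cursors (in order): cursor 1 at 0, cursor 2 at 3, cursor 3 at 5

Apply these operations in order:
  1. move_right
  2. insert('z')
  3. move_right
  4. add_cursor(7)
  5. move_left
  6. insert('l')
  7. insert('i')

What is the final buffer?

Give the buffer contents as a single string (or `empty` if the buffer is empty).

After op 1 (move_right): buffer="zoxytgdg" (len 8), cursors c1@1 c2@4 c3@6, authorship ........
After op 2 (insert('z')): buffer="zzoxyztgzdg" (len 11), cursors c1@2 c2@6 c3@9, authorship .1...2..3..
After op 3 (move_right): buffer="zzoxyztgzdg" (len 11), cursors c1@3 c2@7 c3@10, authorship .1...2..3..
After op 4 (add_cursor(7)): buffer="zzoxyztgzdg" (len 11), cursors c1@3 c2@7 c4@7 c3@10, authorship .1...2..3..
After op 5 (move_left): buffer="zzoxyztgzdg" (len 11), cursors c1@2 c2@6 c4@6 c3@9, authorship .1...2..3..
After op 6 (insert('l')): buffer="zzloxyzlltgzldg" (len 15), cursors c1@3 c2@9 c4@9 c3@13, authorship .11...224..33..
After op 7 (insert('i')): buffer="zzlioxyzlliitgzlidg" (len 19), cursors c1@4 c2@12 c4@12 c3@17, authorship .111...22424..333..

Answer: zzlioxyzlliitgzlidg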